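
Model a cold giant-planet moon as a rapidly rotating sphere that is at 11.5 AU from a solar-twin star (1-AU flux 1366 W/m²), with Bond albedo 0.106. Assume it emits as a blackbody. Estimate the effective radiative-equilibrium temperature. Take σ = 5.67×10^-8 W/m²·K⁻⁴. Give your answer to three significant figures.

By the inverse-square law, S = 1366/11.5² = 10.33 W/m².
The planet absorbs (1−α)S over its disc πR² and re-emits over 4πR², so the mean absorbed flux is (1−0.106)·10.33/4 = 2.309 W/m².
Set σT⁴ = 2.309 → T = (2.309/σ)^(1/4) = 79.88 K.

79.9 K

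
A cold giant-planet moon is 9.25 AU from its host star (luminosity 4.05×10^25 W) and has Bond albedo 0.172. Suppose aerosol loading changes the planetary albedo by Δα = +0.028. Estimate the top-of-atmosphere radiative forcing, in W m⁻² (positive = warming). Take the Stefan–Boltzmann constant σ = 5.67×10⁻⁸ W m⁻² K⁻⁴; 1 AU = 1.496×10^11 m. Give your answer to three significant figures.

d = 9.25 × 1.496×10^11 m = 1.384×10^12 m.
Spreading L over a sphere of radius d: S = 4.05×10^25/(4π·1.38×10^12²) = 1.683 W m⁻².
The change in absorbed flux is Δ[S(1−α)/4] = −SΔα/4 = -0.01178 W m⁻².

-0.0118 W m⁻²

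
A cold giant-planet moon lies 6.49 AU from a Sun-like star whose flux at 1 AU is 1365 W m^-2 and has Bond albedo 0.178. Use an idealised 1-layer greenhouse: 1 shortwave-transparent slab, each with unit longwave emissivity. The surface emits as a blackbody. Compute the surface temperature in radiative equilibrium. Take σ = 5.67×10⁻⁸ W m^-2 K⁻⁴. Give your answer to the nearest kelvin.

Irradiance scales as 1/d², so S = 1365 W m^-2 × (1/6.49)² = 32.41 W m^-2.
The effective emission temperature is T_e = [S(1−α)/(4σ)]^¼ = 104.1 K.
With N = 1 opaque layers, T_s = (N+1)^(1/4)·T_e = 2^(1/4)·104.1 = 123.8 K.

124 K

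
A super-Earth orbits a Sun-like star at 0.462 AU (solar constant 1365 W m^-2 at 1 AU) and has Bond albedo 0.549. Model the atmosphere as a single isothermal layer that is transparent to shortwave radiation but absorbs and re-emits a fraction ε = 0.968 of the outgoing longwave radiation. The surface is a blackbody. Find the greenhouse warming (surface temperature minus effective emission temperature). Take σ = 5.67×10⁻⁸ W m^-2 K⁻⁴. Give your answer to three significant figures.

60.4 K

By the inverse-square law, S = 1365/0.462² = 6395 W m^-2.
At the top of the atmosphere, σT_e⁴ = S(1−α)/4 = 721.0 W m^-2, giving T_e = 335.8 K.
The surface balance (absorbed SW + ε·downward IR = σT_s⁴) with T_a⁴ = T_s⁴/2 reduces to T_s = T_e·[2/(2−ε)]^¼ = 396.2 K.
Greenhouse warming: T_s − T_e = 60.41 K.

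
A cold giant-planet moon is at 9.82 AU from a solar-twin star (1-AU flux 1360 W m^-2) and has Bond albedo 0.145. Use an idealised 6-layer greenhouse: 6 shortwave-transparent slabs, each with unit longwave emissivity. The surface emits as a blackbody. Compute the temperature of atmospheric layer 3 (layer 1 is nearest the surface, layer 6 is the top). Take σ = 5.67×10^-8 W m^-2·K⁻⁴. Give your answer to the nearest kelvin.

By the inverse-square law, S = 1360/9.82² = 14.10 W m^-2.
Top-of-atmosphere balance: σT_e⁴ = S(1−α)/4 = 3.015 W m^-2 → T_e = 85.39 K.
In the N-layer model, layer k (counted from the surface) has T_k = (N+1−k)^(1/4)·T_e.
T_3 = (4)^(1/4)·85.39 = 120.8 K.

121 K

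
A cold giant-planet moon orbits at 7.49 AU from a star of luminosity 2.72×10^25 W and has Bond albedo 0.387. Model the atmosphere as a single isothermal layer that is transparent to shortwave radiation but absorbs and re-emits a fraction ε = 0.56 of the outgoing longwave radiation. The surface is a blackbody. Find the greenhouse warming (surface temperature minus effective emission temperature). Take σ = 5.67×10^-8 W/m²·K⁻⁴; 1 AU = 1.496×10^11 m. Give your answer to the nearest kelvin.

4 K

Orbital distance: d = 7.49 AU = 1.121×10^12 m.
S = L/(4πd²) = 1.724 W/m².
At the top of the atmosphere, σT_e⁴ = S(1−α)/4 = 0.2642 W/m², giving T_e = 46.46 K.
Surface balance with a leaky layer gives σT_s⁴ = σT_e⁴·2/(2−ε), so T_s = T_e·[2/(2−0.56)]^(1/4) = 50.44 K.
Greenhouse warming: T_s − T_e = 3.977 K.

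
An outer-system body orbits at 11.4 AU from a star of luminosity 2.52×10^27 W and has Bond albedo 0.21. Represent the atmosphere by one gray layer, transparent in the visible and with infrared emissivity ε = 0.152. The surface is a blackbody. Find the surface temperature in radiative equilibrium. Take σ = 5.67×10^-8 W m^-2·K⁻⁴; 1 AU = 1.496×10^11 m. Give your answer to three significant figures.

127 K

d = 11.4 × 1.496×10^11 m = 1.705×10^12 m.
Flux at the orbit: S = L/(4πd²) = 2.52×10^27/(4π·(1.71×10^12)²) = 68.95 W m^-2.
At the top of the atmosphere, σT_e⁴ = S(1−α)/4 = 13.62 W m^-2, giving T_e = 124.5 K.
The surface balance (absorbed SW + ε·downward IR = σT_s⁴) with T_a⁴ = T_s⁴/2 reduces to T_s = T_e·[2/(2−ε)]^¼ = 127.0 K.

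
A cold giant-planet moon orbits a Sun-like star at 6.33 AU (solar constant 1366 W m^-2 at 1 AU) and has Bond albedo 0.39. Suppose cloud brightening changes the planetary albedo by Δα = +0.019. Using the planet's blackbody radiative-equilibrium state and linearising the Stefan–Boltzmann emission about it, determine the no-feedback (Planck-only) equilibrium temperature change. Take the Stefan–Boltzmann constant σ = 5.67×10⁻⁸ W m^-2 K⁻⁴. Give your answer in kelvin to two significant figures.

Flux at the orbit: S = 1366/(6.33)² = 34.09 W m^-2.
Unperturbed T_e = [34.09·(1−0.39)/(4σ)]^¼ = 97.85 K.
The change in absorbed flux is Δ[S(1−α)/4] = −SΔα/4 = -0.1619 W m^-2.
The Planck feedback parameter is 4σT_e³ = 0.2125 W m^-2/K.
So ΔT₀ = -0.1619/0.2125 = -0.762 K.

-0.76 K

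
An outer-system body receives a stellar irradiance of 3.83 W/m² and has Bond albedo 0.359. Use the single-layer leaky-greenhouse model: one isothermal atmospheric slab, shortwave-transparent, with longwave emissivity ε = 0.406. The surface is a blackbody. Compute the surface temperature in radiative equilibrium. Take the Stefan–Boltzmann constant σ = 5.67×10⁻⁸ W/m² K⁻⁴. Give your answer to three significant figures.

60.7 kelvin

The planet radiates to space at T_e = [S(1−α)/(4σ)]^(1/4) = 57.36 K.
For a single slab of emissivity ε, T_s⁴ = 2T_e⁴/(2−ε); thus T_s = 57.36·(1.255)^(1/4) = 60.71 K.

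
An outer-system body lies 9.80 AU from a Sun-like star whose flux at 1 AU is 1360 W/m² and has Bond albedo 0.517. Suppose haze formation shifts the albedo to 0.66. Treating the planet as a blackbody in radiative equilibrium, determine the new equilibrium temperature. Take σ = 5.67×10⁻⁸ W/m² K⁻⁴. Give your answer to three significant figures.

Flux at the orbit: S = 1360/(9.80)² = 14.16 W/m².
New equilibrium: T₂ = [(1−0.66)·14.16/(4σ)]^(1/4) = 67.88 K.

67.9 K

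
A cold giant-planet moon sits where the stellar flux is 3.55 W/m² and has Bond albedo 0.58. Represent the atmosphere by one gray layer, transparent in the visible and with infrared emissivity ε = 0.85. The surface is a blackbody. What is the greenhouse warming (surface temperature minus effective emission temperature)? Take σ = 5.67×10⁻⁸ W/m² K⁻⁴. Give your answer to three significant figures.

Effective emission temperature (TOA balance): σT_e⁴ = S(1−α)/4 = 0.3728 W/m² → T_e = 50.64 K.
Surface balance with a leaky layer gives σT_s⁴ = σT_e⁴·2/(2−ε), so T_s = T_e·[2/(2−0.85)]^(1/4) = 58.15 K.
The atmosphere warms the surface by 7.513 K.

7.51 K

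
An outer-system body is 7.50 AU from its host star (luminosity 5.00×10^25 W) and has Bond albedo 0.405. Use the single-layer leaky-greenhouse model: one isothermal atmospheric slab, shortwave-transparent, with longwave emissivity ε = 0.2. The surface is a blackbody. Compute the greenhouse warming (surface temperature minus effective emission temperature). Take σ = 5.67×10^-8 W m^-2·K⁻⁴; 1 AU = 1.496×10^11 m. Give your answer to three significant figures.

1.43 K

d = 7.50 × 1.496×10^11 m = 1.122×10^12 m.
S = L/(4πd²) = 3.161 W m^-2.
At the top of the atmosphere, σT_e⁴ = S(1−α)/4 = 0.4701 W m^-2, giving T_e = 53.66 K.
For a single slab of emissivity ε, T_s⁴ = 2T_e⁴/(2−ε); thus T_s = 53.66·(1.111)^(1/4) = 55.09 K.
Greenhouse warming: T_s − T_e = 1.432 K.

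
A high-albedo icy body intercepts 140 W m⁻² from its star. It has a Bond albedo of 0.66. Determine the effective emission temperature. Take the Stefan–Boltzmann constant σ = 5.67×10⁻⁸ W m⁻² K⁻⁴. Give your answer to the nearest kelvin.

120 K

Absorbed flux (global mean): S(1−α)/4 = 140.0·0.34/4 = 11.90 W m⁻².
Balancing against σT⁴: T = (11.90/5.67×10⁻⁸)^(1/4) = 120.4 K.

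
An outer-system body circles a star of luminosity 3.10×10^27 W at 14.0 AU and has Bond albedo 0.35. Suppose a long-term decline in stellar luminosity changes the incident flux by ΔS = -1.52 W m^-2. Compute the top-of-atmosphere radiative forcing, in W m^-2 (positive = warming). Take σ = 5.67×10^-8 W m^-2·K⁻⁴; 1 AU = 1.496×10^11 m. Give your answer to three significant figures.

-0.247 W m^-2

d = 14.0 × 1.496×10^11 m = 2.094×10^12 m.
Flux at the orbit: S = L/(4πd²) = 3.10×10^27/(4π·(2.09×10^12)²) = 56.24 W m^-2.
ΔF = Δ[S(1−α)]/4 = (1−0.35)·-1.52/4 = -0.2470 W m^-2.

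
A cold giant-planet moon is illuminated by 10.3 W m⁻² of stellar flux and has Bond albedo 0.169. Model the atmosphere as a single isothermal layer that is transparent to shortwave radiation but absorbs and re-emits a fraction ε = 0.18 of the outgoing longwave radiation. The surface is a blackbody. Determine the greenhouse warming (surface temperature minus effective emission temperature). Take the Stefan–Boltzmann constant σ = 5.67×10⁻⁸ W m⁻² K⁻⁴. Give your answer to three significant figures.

At the top of the atmosphere, σT_e⁴ = S(1−α)/4 = 2.140 W m⁻², giving T_e = 78.38 K.
The surface balance (absorbed SW + ε·downward IR = σT_s⁴) with T_a⁴ = T_s⁴/2 reduces to T_s = T_e·[2/(2−ε)]^¼ = 80.25 K.
The atmosphere warms the surface by 1.870 K.

1.87 K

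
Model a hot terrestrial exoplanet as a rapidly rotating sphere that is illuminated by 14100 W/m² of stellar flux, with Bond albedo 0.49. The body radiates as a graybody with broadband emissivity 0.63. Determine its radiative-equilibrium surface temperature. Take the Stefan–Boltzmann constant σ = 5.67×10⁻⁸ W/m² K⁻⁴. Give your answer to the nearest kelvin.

474 K

The planet absorbs (1−α)S over its disc πR² and re-emits over 4πR², so the mean absorbed flux is (1−0.49)·14100/4 = 1798 W/m².
Radiative balance εσT⁴ = 1798 gives T = [1798/(0.63·σ)]^(1/4) = 473.6 K.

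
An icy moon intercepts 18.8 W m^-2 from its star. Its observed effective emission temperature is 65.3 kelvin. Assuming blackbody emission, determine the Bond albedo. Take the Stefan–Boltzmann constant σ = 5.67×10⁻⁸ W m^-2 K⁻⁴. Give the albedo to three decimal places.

0.781

From σT⁴ = S(1−α)/4 we invert for α: 1−α = 4σT⁴/S.
σT⁴ = 1.031 W m^-2, so 4σT⁴ = 4.124 W m^-2.
1−α = 4.124/18.80 = 0.2194, so α = 0.7806.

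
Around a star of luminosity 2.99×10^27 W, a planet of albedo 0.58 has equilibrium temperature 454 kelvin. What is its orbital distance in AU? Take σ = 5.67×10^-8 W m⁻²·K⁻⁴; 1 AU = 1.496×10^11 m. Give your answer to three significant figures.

0.681 AU

Energy balance gives S = 4σT⁴/(1−α) = 22940 W m⁻².
S = L/(4πd²) → d = √(L/4πS) = √(2.99×10^27/(4π·22940)) = 1.018×10^11 m = 0.6808 AU.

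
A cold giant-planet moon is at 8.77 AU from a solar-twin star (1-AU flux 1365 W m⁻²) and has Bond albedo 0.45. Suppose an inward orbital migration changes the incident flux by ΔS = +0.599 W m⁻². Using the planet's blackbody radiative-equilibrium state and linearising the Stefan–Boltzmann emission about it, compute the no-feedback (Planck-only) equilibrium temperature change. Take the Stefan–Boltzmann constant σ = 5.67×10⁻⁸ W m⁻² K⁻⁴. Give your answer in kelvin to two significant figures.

0.68 K

By the inverse-square law, S = 1365/8.77² = 17.75 W m⁻².
Unperturbed T_e = [17.75·(1−0.45)/(4σ)]^¼ = 81.00 K.
Only a fraction (1−α) is absorbed and it's spread over 4πR², so ΔF = (1−α)ΔS/4 = 0.08236 W m⁻².
The Planck feedback parameter is 4σT_e³ = 0.1205 W m⁻²/K.
ΔT₀ = ΔF/λ_P = 0.08236/0.1205 = 0.683 K.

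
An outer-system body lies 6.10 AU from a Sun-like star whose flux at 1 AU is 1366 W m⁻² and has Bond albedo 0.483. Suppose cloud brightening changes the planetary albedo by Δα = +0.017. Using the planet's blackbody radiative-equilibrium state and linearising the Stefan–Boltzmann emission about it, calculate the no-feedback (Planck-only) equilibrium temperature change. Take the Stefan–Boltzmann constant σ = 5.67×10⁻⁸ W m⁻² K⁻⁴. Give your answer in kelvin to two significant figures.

-0.79 K

By the inverse-square law, S = 1366/6.10² = 36.71 W m⁻².
The baseline emission temperature is T_e = 95.64 K.
The change in absorbed flux is Δ[S(1−α)/4] = −SΔα/4 = -0.1560 W m⁻².
The Planck feedback parameter is 4σT_e³ = 0.1984 W m⁻²/K.
ΔT₀ = ΔF/λ_P = -0.1560/0.1984 = -0.786 K.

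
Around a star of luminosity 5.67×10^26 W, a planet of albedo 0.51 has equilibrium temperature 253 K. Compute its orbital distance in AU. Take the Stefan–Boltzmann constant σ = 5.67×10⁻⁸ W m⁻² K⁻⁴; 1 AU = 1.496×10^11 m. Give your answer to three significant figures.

1.03 AU

Required flux: S = 4σT⁴/(1−α) = 1896 W m⁻².
From L = 4πd²S, d = √(5.67×10^26/(4π·1896)) = 1.542×10^11 m = 1.031 AU.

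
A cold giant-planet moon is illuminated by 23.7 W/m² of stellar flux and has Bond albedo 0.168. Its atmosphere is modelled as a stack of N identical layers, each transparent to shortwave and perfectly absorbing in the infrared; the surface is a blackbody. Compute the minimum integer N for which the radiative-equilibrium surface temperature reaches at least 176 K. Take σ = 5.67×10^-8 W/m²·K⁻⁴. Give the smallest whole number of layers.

11

OLR = S(1−α)/4 = 4.930 W/m²; the top layer radiates at T_e = 96.56 K.
Since T_s⁴ = (N+1)T_e⁴, we need N ≥ (T_s/T_e)⁴ − 1 = 10.036.
The minimum whole number is N = 11.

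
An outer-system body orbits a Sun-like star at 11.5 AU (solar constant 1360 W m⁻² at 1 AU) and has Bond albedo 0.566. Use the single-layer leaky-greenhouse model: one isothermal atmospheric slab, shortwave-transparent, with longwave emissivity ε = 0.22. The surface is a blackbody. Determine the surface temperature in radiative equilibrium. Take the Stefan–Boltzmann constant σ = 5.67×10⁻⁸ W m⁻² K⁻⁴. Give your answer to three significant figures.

68.6 K

Flux at the orbit: S = 1360/(11.5)² = 10.28 W m⁻².
At the top of the atmosphere, σT_e⁴ = S(1−α)/4 = 1.116 W m⁻², giving T_e = 66.60 K.
For a single slab of emissivity ε, T_s⁴ = 2T_e⁴/(2−ε); thus T_s = 66.60·(1.124)^(1/4) = 68.57 K.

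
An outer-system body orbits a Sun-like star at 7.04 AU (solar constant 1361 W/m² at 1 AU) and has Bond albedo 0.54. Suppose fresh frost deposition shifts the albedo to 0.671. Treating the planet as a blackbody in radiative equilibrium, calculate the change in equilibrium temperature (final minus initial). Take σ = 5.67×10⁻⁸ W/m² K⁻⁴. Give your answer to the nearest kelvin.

Flux at the orbit: S = 1361/(7.04)² = 27.46 W/m².
Initial: T₁ = [S(1−0.54)/(4σ)]^(1/4) = 86.39 K.
With α = 0.671, T₂ = 79.44 K.
Change: 79.44 − 86.39 = -6.944 K.

-7 K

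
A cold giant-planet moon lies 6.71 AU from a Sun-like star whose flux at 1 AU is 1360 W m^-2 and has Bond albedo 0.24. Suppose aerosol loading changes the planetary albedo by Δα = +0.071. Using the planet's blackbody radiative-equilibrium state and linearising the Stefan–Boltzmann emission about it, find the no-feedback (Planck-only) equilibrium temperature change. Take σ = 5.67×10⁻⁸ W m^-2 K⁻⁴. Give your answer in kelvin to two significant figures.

By the inverse-square law, S = 1360/6.71² = 30.21 W m^-2.
The baseline emission temperature is T_e = 100.3 K.
ΔF = −(S/4)Δα = −(30.21/4)×(+0.071) = -0.5362 W m^-2.
Planck response: λ_P = 4σT_e³ = 4·5.67×10⁻⁸·(100.3)³ = 0.2289 W m^-2/K.
Hence the no-feedback warming is ΔF/(4σT_e³) = -2.34 K.

-2.3 K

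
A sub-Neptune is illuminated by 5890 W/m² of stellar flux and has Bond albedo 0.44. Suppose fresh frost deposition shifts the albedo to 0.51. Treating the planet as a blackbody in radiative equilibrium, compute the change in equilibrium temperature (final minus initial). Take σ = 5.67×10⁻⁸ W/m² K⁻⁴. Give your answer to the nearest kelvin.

Before: T₁ = [5890·0.56/(4σ)]^(1/4) = 347.3 K.
Final:   T₂ = [S(1−0.51)/(4σ)]^(1/4) = 335.9 K.
ΔT = T₂ − T₁ = -11.40 K.

-11 K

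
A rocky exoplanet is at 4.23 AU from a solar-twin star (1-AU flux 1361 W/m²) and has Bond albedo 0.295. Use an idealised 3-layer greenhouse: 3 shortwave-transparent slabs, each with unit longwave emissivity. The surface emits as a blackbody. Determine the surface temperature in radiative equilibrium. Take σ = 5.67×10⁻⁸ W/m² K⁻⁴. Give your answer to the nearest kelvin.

175 K

Irradiance scales as 1/d², so S = 1361 W/m² × (1/4.23)² = 76.06 W/m².
Top-of-atmosphere balance: σT_e⁴ = S(1−α)/4 = 13.41 W/m² → T_e = 124.0 K.
With N = 3 opaque layers, T_s = (N+1)^(1/4)·T_e = 4^(1/4)·124.0 = 175.4 K.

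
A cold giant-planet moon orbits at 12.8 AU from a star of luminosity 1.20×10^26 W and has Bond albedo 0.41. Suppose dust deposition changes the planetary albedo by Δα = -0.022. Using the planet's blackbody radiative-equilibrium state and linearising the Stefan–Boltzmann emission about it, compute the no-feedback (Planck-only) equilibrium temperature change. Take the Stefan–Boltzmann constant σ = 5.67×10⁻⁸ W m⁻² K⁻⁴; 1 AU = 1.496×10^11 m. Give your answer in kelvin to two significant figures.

Orbital distance: d = 12.8 AU = 1.915×10^12 m.
Spreading L over a sphere of radius d: S = 1.20×10^26/(4π·1.91×10^12²) = 2.604 W m⁻².
Reference equilibrium: T_e = [S(1−α)/(4σ)]^(1/4) = 51.02 K.
ΔF = −(S/4)Δα = −(2.604/4)×(-0.022) = 0.01432 W m⁻².
The Planck feedback parameter is 4σT_e³ = 0.03012 W m⁻²/K.
ΔT₀ = ΔF/λ_P = 0.01432/0.03012 = 0.476 K.

0.48 K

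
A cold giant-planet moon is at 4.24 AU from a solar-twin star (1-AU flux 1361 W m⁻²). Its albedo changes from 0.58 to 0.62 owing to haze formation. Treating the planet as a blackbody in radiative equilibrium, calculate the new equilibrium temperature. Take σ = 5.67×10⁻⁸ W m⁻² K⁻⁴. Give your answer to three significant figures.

106 K

By the inverse-square law, S = 1361/4.24² = 75.71 W m⁻².
T₂ = [S(1−α₂)/(4σ)]^(1/4) = [75.71·0.38/(4σ)]^(1/4) = 106.1 K.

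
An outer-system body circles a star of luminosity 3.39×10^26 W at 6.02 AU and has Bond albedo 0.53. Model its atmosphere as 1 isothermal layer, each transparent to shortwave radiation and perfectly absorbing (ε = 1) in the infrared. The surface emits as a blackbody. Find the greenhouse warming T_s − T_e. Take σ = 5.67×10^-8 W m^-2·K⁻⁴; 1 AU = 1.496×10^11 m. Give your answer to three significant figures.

17.2 kelvin

d = 6.02 × 1.496×10^11 m = 9.006×10^11 m.
Flux at the orbit: S = L/(4πd²) = 3.39×10^26/(4π·(9.01×10^11)²) = 33.26 W m^-2.
The effective emission temperature is T_e = [S(1−α)/(4σ)]^¼ = 91.12 K.
Surface: T_s = (2)^¼·T_e = 108.4 K.
So the greenhouse effect raises the surface by 108.4 − 91.12 = 17.24 K.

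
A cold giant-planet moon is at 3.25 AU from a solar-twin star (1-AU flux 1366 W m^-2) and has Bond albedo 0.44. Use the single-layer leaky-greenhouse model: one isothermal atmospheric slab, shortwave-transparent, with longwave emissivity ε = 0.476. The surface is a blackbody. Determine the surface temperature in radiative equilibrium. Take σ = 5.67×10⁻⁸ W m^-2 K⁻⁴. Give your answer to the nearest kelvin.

Flux at the orbit: S = 1366/(3.25)² = 129.3 W m^-2.
The planet radiates to space at T_e = [S(1−α)/(4σ)]^(1/4) = 133.7 K.
For a single slab of emissivity ε, T_s⁴ = 2T_e⁴/(2−ε); thus T_s = 133.7·(1.312)^(1/4) = 143.1 K.

143 kelvin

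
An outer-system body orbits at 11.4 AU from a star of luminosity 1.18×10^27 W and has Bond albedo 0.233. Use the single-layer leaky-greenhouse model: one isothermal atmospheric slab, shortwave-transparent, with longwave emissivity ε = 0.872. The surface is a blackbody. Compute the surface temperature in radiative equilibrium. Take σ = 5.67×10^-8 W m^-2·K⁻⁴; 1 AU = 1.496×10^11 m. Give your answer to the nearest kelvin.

d = 11.4 × 1.496×10^11 m = 1.705×10^12 m.
Flux at the orbit: S = L/(4πd²) = 1.18×10^27/(4π·(1.71×10^12)²) = 32.28 W m^-2.
At the top of the atmosphere, σT_e⁴ = S(1−α)/4 = 6.191 W m^-2, giving T_e = 102.2 K.
Surface balance with a leaky layer gives σT_s⁴ = σT_e⁴·2/(2−ε), so T_s = T_e·[2/(2−0.872)]^(1/4) = 118.0 K.

118 K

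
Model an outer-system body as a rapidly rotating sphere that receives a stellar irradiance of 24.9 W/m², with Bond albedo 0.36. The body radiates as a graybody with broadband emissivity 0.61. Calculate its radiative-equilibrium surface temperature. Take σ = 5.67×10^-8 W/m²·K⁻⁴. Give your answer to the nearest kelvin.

The planet absorbs (1−α)S over its disc πR² and re-emits over 4πR², so the mean absorbed flux is (1−0.36)·24.90/4 = 3.984 W/m².
Radiative balance εσT⁴ = 3.984 gives T = [3.984/(0.61·σ)]^(1/4) = 103.6 K.

104 kelvin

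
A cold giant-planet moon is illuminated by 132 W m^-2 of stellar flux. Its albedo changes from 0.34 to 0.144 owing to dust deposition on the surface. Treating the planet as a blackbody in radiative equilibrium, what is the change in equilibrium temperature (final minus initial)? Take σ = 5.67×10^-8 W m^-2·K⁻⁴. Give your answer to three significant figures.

9.40 K

Before: T₁ = [132.0·0.66/(4σ)]^(1/4) = 140.0 K.
After:  T₂ = [132.0·0.856/(4σ)]^(1/4) = 149.4 K.
Change: 149.4 − 140.0 = 9.403 K.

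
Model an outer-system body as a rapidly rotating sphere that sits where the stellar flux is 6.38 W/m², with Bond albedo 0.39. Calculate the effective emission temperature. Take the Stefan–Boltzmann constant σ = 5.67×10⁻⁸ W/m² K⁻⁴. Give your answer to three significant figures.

64.4 kelvin

Absorbed flux (global mean): S(1−α)/4 = 6.380·0.61/4 = 0.9729 W/m².
Balancing against σT⁴: T = (0.9729/5.67×10⁻⁸)^(1/4) = 64.36 K.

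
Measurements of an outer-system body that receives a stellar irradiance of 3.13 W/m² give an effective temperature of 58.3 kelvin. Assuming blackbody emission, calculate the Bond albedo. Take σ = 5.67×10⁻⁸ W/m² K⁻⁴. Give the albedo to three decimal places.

0.163

From σT⁴ = S(1−α)/4 we invert for α: 1−α = 4σT⁴/S.
4σT⁴ = 4·5.67×10⁻⁸·(58.3)⁴ = 2.620 W/m².
1−α = 2.620/3.130 = 0.8371, so α = 0.1629.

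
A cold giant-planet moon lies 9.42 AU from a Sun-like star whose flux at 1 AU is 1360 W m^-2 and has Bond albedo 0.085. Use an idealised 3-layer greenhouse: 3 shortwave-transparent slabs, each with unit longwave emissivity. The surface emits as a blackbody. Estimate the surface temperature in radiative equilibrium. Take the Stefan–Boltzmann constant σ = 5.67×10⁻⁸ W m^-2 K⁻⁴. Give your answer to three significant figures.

125 K

Irradiance scales as 1/d², so S = 1360 W m^-2 × (1/9.42)² = 15.33 W m^-2.
OLR = S(1−α)/4 = 3.506 W m^-2; the top layer radiates at T_e = 88.68 K.
For an N-layer opaque stack, T_s⁴ = (N+1)T_e⁴, hence T_s = (4)^(1/4)×88.68 K = 125.4 K.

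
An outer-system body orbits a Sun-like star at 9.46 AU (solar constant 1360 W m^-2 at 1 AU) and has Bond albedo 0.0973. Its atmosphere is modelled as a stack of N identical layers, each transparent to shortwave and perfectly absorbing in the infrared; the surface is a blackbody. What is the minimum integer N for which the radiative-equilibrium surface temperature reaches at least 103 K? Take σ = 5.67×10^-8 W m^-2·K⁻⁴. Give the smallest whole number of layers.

1

By the inverse-square law, S = 1360/9.46² = 15.20 W m^-2.
Top-of-atmosphere balance: σT_e⁴ = S(1−α)/4 = 3.430 W m^-2 → T_e = 88.19 K.
Since T_s⁴ = (N+1)T_e⁴, we need N ≥ (T_s/T_e)⁴ − 1 = 0.861.
The minimum whole number is N = 1.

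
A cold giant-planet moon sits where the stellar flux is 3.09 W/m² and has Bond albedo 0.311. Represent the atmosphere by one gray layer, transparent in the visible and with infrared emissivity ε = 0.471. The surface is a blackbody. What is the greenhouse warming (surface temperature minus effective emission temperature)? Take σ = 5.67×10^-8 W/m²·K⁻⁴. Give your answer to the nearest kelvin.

At the top of the atmosphere, σT_e⁴ = S(1−α)/4 = 0.5323 W/m², giving T_e = 55.35 K.
The surface balance (absorbed SW + ε·downward IR = σT_s⁴) with T_a⁴ = T_s⁴/2 reduces to T_s = T_e·[2/(2−ε)]^¼ = 59.20 K.
Greenhouse warming: T_s − T_e = 3.844 K.

4 kelvin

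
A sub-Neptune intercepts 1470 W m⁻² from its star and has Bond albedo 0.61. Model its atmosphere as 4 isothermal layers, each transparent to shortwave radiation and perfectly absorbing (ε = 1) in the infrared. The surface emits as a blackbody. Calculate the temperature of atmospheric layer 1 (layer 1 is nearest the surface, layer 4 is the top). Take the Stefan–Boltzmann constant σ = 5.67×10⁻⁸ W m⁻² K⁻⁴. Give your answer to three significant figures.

Top-of-atmosphere balance: σT_e⁴ = S(1−α)/4 = 143.3 W m⁻² → T_e = 224.2 K.
In the N-layer model, layer k (counted from the surface) has T_k = (N+1−k)^(1/4)·T_e.
With k = 1: T_1 = (4+1−1)^¼·224.2 K = 317.1 K.

317 kelvin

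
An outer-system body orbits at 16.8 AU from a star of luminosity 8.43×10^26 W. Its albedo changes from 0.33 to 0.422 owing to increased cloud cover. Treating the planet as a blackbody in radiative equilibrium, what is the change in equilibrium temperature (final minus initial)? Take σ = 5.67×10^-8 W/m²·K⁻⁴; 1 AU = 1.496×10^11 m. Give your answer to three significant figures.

d = 16.8 × 1.496×10^11 m = 2.513×10^12 m.
Flux at the orbit: S = L/(4πd²) = 8.43×10^26/(4π·(2.51×10^12)²) = 10.62 W/m².
Initial: T₁ = [S(1−0.33)/(4σ)]^(1/4) = 74.84 K.
After:  T₂ = [10.62·0.578/(4σ)]^(1/4) = 72.13 K.
Change: 72.13 − 74.84 = -2.713 K.

-2.71 K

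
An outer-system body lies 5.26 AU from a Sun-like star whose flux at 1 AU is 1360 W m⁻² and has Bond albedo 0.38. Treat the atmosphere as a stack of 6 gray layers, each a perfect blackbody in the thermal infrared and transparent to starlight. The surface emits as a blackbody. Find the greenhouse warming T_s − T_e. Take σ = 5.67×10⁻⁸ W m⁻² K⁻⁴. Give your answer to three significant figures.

67.5 K

By the inverse-square law, S = 1360/5.26² = 49.15 W m⁻².
Top-of-atmosphere balance: σT_e⁴ = S(1−α)/4 = 7.619 W m⁻² → T_e = 107.7 K.
Surface: T_s = (7)^¼·T_e = 175.1 K.
Warming: T_s − T_e = 67.46 K.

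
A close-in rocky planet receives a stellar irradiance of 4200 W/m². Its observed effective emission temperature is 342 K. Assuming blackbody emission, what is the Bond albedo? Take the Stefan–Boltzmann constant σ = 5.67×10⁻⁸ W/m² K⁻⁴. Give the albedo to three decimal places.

0.261

Rearranging the radiative balance, α = 1 − 4σT⁴/S.
4σT⁴ = 4·5.67×10⁻⁸·(342)⁴ = 3103 W/m².
1−α = 3103/4200 = 0.7388, so α = 0.2612.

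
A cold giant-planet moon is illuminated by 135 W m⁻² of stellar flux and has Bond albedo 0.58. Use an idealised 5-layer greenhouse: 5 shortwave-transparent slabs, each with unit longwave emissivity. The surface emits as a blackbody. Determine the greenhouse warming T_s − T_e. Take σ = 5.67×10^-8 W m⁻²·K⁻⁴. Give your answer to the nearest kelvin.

71 K

The effective emission temperature is T_e = [S(1−α)/(4σ)]^¼ = 125.7 K.
T_s = (N+1)^(1/4)·T_e = 196.8 K.
So the greenhouse effect raises the surface by 196.8 − 125.7 = 71.06 K.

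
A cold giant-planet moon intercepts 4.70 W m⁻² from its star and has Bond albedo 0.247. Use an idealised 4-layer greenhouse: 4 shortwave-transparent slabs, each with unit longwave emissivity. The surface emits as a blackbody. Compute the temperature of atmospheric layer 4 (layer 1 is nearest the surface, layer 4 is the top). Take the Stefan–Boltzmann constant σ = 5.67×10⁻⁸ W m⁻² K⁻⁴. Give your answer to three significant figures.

62.9 K

The effective emission temperature is T_e = [S(1−α)/(4σ)]^¼ = 62.85 K.
The net upward flux σT_e⁴ is constant between every pair of levels, so T_k⁴ = (N+1−k)T_e⁴.
With k = 4: T_4 = (4+1−4)^¼·62.85 K = 62.85 K.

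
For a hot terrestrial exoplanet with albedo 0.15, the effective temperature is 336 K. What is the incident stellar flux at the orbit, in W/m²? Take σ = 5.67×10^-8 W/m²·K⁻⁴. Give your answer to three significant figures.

3400 W/m²

From S(1−α)/4 = σT⁴: S = 4σT⁴/(1−α).
The emitted flux is σT⁴ = 722.7 W/m².
So S = 4×722.7/(1−0.15) = 3401 W/m².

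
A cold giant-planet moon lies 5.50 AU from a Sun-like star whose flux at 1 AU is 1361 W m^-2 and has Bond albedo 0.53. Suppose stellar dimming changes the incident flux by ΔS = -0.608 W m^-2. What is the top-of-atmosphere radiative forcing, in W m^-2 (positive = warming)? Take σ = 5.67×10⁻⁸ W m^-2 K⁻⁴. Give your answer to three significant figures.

-0.0714 W m^-2

Irradiance scales as 1/d², so S = 1361 W m^-2 × (1/5.50)² = 44.99 W m^-2.
ΔF = Δ[S(1−α)]/4 = (1−0.53)·-0.608/4 = -0.07144 W m^-2.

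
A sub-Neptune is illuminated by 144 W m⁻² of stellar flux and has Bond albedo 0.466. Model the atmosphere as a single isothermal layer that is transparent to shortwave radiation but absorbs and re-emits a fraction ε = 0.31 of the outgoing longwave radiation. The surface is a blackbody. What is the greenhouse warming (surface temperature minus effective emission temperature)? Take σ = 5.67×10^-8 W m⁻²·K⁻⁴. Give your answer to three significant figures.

The planet radiates to space at T_e = [S(1−α)/(4σ)]^(1/4) = 135.7 K.
The surface balance (absorbed SW + ε·downward IR = σT_s⁴) with T_a⁴ = T_s⁴/2 reduces to T_s = T_e·[2/(2−ε)]^¼ = 141.5 K.
The atmosphere warms the surface by 5.835 K.

5.84 kelvin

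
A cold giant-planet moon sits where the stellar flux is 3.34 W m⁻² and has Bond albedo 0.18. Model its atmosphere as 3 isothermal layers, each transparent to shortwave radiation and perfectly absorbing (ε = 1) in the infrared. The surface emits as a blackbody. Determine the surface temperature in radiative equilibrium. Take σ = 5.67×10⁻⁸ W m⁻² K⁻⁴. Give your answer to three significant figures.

OLR = S(1−α)/4 = 0.6847 W m⁻²; the top layer radiates at T_e = 58.95 K.
For an N-layer opaque stack, T_s⁴ = (N+1)T_e⁴, hence T_s = (4)^(1/4)×58.95 K = 83.37 K.

83.4 K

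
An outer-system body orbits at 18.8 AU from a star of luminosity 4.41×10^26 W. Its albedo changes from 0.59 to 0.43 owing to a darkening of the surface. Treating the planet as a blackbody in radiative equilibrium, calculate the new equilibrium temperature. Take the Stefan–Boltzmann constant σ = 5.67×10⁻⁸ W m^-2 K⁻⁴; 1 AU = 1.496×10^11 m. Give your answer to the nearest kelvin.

Orbital distance: d = 18.8 AU = 2.812×10^12 m.
Spreading L over a sphere of radius d: S = 4.41×10^26/(4π·2.81×10^12²) = 4.437 W m^-2.
With the new albedo, S(1−α₂)/4 = 0.6322 W m^-2, so T₂ = 57.79 K.

58 K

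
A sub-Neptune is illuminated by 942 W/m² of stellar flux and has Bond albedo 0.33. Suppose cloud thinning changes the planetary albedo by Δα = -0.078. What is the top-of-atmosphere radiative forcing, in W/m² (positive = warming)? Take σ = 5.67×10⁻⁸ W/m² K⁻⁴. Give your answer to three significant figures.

The change in absorbed flux is Δ[S(1−α)/4] = −SΔα/4 = 18.37 W/m².

18.4 W/m²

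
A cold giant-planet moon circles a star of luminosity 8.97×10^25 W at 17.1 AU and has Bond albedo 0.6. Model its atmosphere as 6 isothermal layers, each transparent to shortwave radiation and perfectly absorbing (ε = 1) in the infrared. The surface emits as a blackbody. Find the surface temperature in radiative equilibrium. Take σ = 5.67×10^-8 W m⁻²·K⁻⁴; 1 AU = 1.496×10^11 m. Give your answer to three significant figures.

60.6 K

Orbital distance: d = 17.1 AU = 2.558×10^12 m.
Flux at the orbit: S = L/(4πd²) = 8.97×10^25/(4π·(2.56×10^12)²) = 1.091 W m⁻².
OLR = S(1−α)/4 = 0.1091 W m⁻²; the top layer radiates at T_e = 37.24 K.
With N = 6 opaque layers, T_s = (N+1)^(1/4)·T_e = 7^(1/4)·37.24 = 60.58 K.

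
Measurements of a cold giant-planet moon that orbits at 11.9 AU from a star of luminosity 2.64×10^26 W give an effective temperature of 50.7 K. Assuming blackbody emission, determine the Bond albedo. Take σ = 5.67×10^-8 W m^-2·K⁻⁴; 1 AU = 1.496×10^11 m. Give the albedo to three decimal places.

Orbital distance: d = 11.9 AU = 1.780×10^12 m.
Spreading L over a sphere of radius d: S = 2.64×10^26/(4π·1.78×10^12²) = 6.629 W m^-2.
Rearranging the radiative balance, α = 1 − 4σT⁴/S.
σT⁴ = 0.3746 W m^-2, so 4σT⁴ = 1.499 W m^-2.
1−α = 1.499/6.629 = 0.2261, so α = 0.7739.

0.774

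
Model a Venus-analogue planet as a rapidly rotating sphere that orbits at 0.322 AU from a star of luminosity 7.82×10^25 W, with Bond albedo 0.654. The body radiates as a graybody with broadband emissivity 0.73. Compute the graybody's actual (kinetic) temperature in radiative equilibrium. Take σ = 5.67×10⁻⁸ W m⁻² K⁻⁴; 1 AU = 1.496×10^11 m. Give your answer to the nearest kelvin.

274 kelvin

Orbital distance: d = 0.322 AU = 4.817×10^10 m.
Flux at the orbit: S = L/(4πd²) = 7.82×10^25/(4π·(4.82×10^10)²) = 2682 W m⁻².
The planet absorbs (1−α)S over its disc πR² and re-emits over 4πR², so the mean absorbed flux is (1−0.654)·2682/4 = 232.0 W m⁻².
Radiative balance εσT⁴ = 232.0 gives T = [232.0/(0.73·σ)]^(1/4) = 273.6 K.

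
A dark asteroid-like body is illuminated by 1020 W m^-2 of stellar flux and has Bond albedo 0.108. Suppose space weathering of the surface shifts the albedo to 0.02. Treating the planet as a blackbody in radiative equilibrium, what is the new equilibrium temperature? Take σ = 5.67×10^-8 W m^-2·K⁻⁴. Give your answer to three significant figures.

New equilibrium: T₂ = [(1−0.02)·1020/(4σ)]^(1/4) = 257.7 K.

258 K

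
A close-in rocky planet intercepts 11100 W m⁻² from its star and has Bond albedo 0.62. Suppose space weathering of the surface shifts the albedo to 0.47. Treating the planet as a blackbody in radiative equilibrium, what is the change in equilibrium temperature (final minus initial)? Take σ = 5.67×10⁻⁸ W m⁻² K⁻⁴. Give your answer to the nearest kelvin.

32 K

Before: T₁ = [11100·0.38/(4σ)]^(1/4) = 369.3 K.
With α = 0.47, T₂ = 401.3 K.
ΔT = T₂ − T₁ = 32.03 K.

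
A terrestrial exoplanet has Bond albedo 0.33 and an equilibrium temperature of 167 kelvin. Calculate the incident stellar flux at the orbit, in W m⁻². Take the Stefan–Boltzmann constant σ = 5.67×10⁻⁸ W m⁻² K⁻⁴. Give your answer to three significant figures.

Invert the energy balance for S: S = 4σT⁴/(1−α).
σT⁴ = 5.67×10⁻⁸·(167)⁴ = 44.10 W m⁻².
So S = 4×44.10/(1−0.33) = 263.3 W m⁻².

263 W m⁻²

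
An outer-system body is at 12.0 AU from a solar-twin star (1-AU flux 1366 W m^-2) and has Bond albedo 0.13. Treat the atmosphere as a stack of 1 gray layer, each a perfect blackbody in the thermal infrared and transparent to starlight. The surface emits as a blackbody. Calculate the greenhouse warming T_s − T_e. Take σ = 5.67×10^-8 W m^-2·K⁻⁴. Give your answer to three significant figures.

By the inverse-square law, S = 1366/12.0² = 9.486 W m^-2.
Top-of-atmosphere balance: σT_e⁴ = S(1−α)/4 = 2.063 W m^-2 → T_e = 77.67 K.
T_s = (N+1)^(1/4)·T_e = 92.36 K.
So the greenhouse effect raises the surface by 92.36 − 77.67 = 14.70 K.

14.7 kelvin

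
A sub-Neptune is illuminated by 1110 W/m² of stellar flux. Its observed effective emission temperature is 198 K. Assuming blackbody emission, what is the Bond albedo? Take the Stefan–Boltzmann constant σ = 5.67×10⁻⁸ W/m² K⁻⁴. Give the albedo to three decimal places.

From σT⁴ = S(1−α)/4 we invert for α: 1−α = 4σT⁴/S.
4σT⁴ = 4·5.67×10⁻⁸·(198)⁴ = 348.6 W/m².
1−α = 348.6/1110 = 0.3140, so α = 0.6860.

0.686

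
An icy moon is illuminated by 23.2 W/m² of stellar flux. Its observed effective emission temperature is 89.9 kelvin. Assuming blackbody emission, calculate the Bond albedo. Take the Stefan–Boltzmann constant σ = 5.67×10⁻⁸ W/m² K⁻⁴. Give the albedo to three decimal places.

Energy balance: S(1−α)/4 = σT⁴, so 1−α = 4σT⁴/S.
σT⁴ = 3.704 W/m², so 4σT⁴ = 14.81 W/m².
1−α = 14.81/23.20 = 0.6385, so α = 0.3615.

0.361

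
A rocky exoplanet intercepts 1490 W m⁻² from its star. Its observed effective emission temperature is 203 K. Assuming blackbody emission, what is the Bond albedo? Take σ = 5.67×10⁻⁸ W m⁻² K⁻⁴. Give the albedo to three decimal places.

From σT⁴ = S(1−α)/4 we invert for α: 1−α = 4σT⁴/S.
σT⁴ = 96.29 W m⁻², so 4σT⁴ = 385.1 W m⁻².
1−α = 385.1/1490 = 0.2585, so α = 0.7415.

0.742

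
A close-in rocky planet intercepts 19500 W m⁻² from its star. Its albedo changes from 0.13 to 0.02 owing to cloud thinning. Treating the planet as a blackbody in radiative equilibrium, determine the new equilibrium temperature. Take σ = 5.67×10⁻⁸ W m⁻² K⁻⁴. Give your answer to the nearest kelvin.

539 K

New equilibrium: T₂ = [(1−0.02)·19500/(4σ)]^(1/4) = 538.8 K.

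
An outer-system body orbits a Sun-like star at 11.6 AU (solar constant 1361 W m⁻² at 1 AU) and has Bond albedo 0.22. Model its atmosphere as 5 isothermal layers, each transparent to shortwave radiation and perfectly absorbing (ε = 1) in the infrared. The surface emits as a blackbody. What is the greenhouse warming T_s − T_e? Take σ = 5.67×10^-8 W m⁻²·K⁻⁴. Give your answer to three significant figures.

43.4 K

Flux at the orbit: S = 1361/(11.6)² = 10.11 W m⁻².
Top-of-atmosphere balance: σT_e⁴ = S(1−α)/4 = 1.972 W m⁻² → T_e = 76.80 K.
Surface: T_s = (6)^¼·T_e = 120.2 K.
Warming: T_s − T_e = 43.40 K.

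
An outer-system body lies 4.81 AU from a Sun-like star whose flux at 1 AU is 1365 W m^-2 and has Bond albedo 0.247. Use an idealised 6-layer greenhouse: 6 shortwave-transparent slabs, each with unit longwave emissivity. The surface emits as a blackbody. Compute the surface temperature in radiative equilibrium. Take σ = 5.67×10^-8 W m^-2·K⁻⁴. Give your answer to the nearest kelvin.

192 K

Irradiance scales as 1/d², so S = 1365 W m^-2 × (1/4.81)² = 59.00 W m^-2.
OLR = S(1−α)/4 = 11.11 W m^-2; the top layer radiates at T_e = 118.3 K.
With N = 6 opaque layers, T_s = (N+1)^(1/4)·T_e = 7^(1/4)·118.3 = 192.4 K.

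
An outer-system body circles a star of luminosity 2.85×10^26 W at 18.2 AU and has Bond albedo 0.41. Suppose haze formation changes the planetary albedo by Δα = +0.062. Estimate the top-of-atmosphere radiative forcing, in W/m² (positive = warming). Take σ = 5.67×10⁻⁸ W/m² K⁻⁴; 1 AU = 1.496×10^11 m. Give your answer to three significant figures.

Orbital distance: d = 18.2 AU = 2.723×10^12 m.
Spreading L over a sphere of radius d: S = 2.85×10^26/(4π·2.72×10^12²) = 3.059 W/m².
The change in absorbed flux is Δ[S(1−α)/4] = −SΔα/4 = -0.04742 W/m².

-0.0474 W/m²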